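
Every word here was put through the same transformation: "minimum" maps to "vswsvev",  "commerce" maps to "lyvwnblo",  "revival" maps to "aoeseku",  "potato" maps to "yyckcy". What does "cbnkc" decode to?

The shifts repeat in a cycle of length 2: positions 0,1,… shift by +9, +10, then the pattern repeats.
Reversing it on cbnkc: c−9=t, b−10=r, n−9=e, k−10=a, c−9=t.

treat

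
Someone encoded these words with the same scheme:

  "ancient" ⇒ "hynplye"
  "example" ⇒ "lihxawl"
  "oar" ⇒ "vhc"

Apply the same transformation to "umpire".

bxapcl

The shift depends on letter class: consonant n→y is +11, but vowel a→h is +7. Two shifts are in play — +7 for a/e/i/o/u, +11 for every other letter.
For umpire: u(vowel)+7=b, m(cons)+11=x, p(cons)+11=a, i(vowel)+7=p, r(cons)+11=c, e(vowel)+7=l.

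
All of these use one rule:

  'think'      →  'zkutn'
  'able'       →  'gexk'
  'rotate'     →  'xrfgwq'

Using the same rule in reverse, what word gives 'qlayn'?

Shifts by position in think: pos 0: t→z (+6), pos 1: h→k (+3), pos 2: i→u (+12), pos 3: n→t (+6), pos 4: k→n (+3) — repeating every 3. A repeating key of period 3 is used — shifts +6, +3, +12 over and over.
Reversing it on qlayn: q−6=k, l−3=i, a−12=o, y−6=s, n−3=k.

kiosk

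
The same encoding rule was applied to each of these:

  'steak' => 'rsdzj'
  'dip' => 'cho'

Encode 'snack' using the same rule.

Compare letters: s→r is +25, t→s is +25, e→d is +25 — a constant shift. Every letter moves 25 places later in the alphabet, wrapping around z→a.
For snack: s+25=r, n+25=m, a+25=z, c+25=b, k+25=j.

rmzbj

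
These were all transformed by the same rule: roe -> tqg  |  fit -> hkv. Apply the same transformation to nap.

Compare letters: r→t is +2, o→q is +2, e→g is +2 — a constant shift. This is a Caesar cipher with shift 2.
For nap: n+2=p, a+2=c, p+2=r.

pcr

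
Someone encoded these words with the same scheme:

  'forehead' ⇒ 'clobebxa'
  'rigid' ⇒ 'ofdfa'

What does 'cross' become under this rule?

zolpp

Compare letters: f→c is +23, o→l is +23, r→o is +23 — a constant shift. Each letter is shifted forward by 23 in the alphabet (a Caesar shift of +23).
Applying it to cross: c+23=z, r+23=o, o+23=l, s+23=p, s+23=p.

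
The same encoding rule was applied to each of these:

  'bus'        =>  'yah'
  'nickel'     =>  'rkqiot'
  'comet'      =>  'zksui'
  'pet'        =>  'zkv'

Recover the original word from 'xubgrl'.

The word is reversed, then every letter is shifted forward by 6.
Undoing it on xubgrl: shift back: x−6=r, u−6=o, b−6=v, g−6=a, r−6=l, l−6=f → rovalf; then reverse → flavor.

flavor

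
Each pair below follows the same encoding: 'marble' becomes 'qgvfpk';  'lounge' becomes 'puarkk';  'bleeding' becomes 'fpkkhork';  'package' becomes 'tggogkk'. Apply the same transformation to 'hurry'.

Two shifts are in play — +6 for a/e/i/o/u, +4 for every other letter.
On hurry: h(cons)+4=l, u(vowel)+6=a, r(cons)+4=v, r(cons)+4=v, y(cons)+4=c.

lavvc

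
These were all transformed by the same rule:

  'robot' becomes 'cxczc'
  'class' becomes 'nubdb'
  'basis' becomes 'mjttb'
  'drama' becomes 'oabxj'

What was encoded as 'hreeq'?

The shifts repeat in a cycle of length 3: positions 0,1,… shift by +11, +9, +1, then the pattern repeats.
Reversing it on hreeq: h−11=w, r−9=i, e−1=d, e−11=t, q−9=h.

width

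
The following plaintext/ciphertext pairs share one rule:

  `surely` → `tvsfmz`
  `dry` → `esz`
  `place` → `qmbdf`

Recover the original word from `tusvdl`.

struck

Compare letters: s→t is +1, u→v is +1, r→s is +1 — a constant shift. Every letter moves 1 place later in the alphabet, wrapping around z→a.
Decoding tusvdl: t−1=s, u−1=t, s−1=r, v−1=u, d−1=c, l−1=k.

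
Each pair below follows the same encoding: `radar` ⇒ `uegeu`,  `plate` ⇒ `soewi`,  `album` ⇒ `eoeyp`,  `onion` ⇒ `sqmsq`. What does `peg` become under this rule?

sij

The shift depends on letter class: consonant r→u is +3, but vowel a→e is +4. Vowels shift forward by 4 and consonants shift forward by 3.
Applying it to peg: p(cons)+3=s, e(vowel)+4=i, g(cons)+3=j.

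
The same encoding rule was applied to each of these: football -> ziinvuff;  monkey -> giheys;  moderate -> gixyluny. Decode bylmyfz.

herself

Compare letters: f→z is +20, o→i is +20, o→i is +20 — a constant shift. This is a Caesar cipher with shift 20.
Decoding bylmyfz: b−20=h, y−20=e, l−20=r, m−20=s, y−20=e, f−20=l, z−20=f.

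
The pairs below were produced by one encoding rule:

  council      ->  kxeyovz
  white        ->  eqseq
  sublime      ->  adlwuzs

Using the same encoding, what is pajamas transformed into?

In council: c→k is +8, o→x is +9, u→e is +10, n→y is +11 — the shift increases by 1 each position. Letter i (0-indexed) is shifted by i+8, so successive shifts are 8, 9, 10, ….
For pajamas: p+8=x, a+9=j, j+10=t, a+11=l, m+12=y, a+13=n, s+14=g.

xjtlyng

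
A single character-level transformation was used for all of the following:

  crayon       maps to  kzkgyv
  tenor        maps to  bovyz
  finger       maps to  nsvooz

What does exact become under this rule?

ofkkb

Two shifts are in play — +10 for a/e/i/o/u, +8 for every other letter.
For exact: e(vowel)+10=o, x(cons)+8=f, a(vowel)+10=k, c(cons)+8=k, t(cons)+8=b.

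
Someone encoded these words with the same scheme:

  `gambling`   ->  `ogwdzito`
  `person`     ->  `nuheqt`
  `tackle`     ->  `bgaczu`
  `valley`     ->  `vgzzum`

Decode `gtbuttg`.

g(6)→o(14) and a(0)→g(6) fit y≡23x+6 (mod 26); the inverse of 23 mod 26 is 17. Treating letters as 0–25, the rule is x ↦ 23x + 6 (mod 26).
Undoing it on gtbuttg: g(6)→17·(6−6)≡0=a; t(19)→17·(19−6)≡13=n; b(1)→17·(1−6)≡19=t; u(20)→17·(20−6)≡4=e; t(19)→17·(19−6)≡13=n; t(19)→17·(19−6)≡13=n; g(6)→17·(6−6)≡0=a (all mod 26).

antenna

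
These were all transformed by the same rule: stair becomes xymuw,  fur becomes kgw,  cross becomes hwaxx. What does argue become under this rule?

The shift depends on letter class: consonant s→x is +5, but vowel a→m is +12. Vowels shift forward by 12 and consonants shift forward by 5.
On argue: a(vowel)+12=m, r(cons)+5=w, g(cons)+5=l, u(vowel)+12=g, e(vowel)+12=q.

mwlgq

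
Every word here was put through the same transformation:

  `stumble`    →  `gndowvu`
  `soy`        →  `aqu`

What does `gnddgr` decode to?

The output letters match the input read backwards, each shifted +2: stumble reversed is elbmuts. Read the word backwards and shift each letter +2.
Decoding gnddgr: shift back: g−2=e, n−2=l, d−2=b, d−2=b, g−2=e, r−2=p → elbbep; then reverse → pebble.

pebble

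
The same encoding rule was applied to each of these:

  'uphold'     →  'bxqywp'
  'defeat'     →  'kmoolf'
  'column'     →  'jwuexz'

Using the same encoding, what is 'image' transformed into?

pujqp

In uphold: u→b is +7, p→x is +8, h→q is +9, o→y is +10 — the shift increases by 1 each position. The shift increases by 1 at each position, starting from +7: 7, 8, 9, ….
On image: i+7=p, m+8=u, a+9=j, g+10=q, e+11=p.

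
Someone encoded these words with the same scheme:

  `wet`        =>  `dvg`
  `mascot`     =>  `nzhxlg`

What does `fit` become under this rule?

Letters are reflected about the middle of the alphabet (position → 25−position): Atbash.
For fit: f↔u, i↔r, t↔g.

urg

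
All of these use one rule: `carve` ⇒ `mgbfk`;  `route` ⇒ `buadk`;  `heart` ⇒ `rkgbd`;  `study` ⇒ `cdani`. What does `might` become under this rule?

The rule splits by letter class: vowels +6, consonants +10.
Applying it to might: m(cons)+10=w, i(vowel)+6=o, g(cons)+10=q, h(cons)+10=r, t(cons)+10=d.

woqrd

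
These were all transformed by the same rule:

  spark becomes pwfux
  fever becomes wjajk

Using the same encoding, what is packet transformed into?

The output letters match the input read backwards, each shifted +5: spark reversed is kraps. The word is reversed, then every letter is shifted forward by 5.
Applying it to packet: reverse → tekcap; then shift: t+5=y, e+5=j, k+5=p, c+5=h, a+5=f, p+5=u.

yjphfu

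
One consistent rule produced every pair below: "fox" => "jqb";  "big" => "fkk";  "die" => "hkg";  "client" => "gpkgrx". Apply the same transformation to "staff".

wxcjj

The rule splits by letter class: vowels +2, consonants +4.
For staff: s(cons)+4=w, t(cons)+4=x, a(vowel)+2=c, f(cons)+4=j, f(cons)+4=j.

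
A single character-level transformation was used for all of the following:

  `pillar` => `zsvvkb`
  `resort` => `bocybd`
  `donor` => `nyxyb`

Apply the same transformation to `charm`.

Compare letters: p→z is +10, i→s is +10, l→v is +10 — a constant shift. Every letter moves 10 places later in the alphabet, wrapping around z→a.
Applying it to charm: c+10=m, h+10=r, a+10=k, r+10=b, m+10=w.

mrkbw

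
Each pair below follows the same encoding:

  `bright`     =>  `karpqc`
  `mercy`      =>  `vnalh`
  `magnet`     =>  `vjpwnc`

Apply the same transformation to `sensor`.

Every letter moves 9 places later in the alphabet, wrapping around z→a.
On sensor: s+9=b, e+9=n, n+9=w, s+9=b, o+9=x, r+9=a.

bnwbxa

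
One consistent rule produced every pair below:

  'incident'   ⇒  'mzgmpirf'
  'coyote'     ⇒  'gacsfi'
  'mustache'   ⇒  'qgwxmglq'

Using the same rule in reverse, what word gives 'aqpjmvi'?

Shifts by position in incident: pos 0: i→m (+4), pos 1: n→z (+12), pos 2: c→g (+4), pos 3: i→m (+4), pos 4: d→p (+12), pos 5: e→i (+4) — repeating every 3. The shifts repeat in a cycle of length 3: positions 0,1,… shift by +4, +12, +4, then the pattern repeats.
Undoing it on aqpjmvi: a−4=w, q−12=e, p−4=l, j−4=f, m−12=a, v−4=r, i−4=e.

welfare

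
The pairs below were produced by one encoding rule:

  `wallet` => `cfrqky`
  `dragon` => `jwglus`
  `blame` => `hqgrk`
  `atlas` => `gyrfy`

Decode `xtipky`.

The shifts repeat in a cycle of length 2: positions 0,1,… shift by +6, +5, then the pattern repeats.
Decoding xtipky: x−6=r, t−5=o, i−6=c, p−5=k, k−6=e, y−5=t.

rocket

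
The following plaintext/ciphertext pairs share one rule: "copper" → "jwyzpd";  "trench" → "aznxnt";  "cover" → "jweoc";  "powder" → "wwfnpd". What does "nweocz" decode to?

In copper: c→j is +7, o→w is +8, p→y is +9, p→z is +10 — the shift increases by 1 each position. Letter i (0-indexed) is shifted by i+7, so successive shifts are 7, 8, 9, ….
Undoing it on nweocz: n−7=g, w−8=o, e−9=v, o−10=e, c−11=r, z−12=n.

govern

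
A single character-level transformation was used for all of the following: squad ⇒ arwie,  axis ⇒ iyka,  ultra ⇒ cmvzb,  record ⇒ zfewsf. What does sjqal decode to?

kiosk

Shifts by position in squad: pos 0: s→a (+8), pos 1: q→r (+1), pos 2: u→w (+2), pos 3: a→i (+8), pos 4: d→e (+1) — repeating every 3. The shifts repeat in a cycle of length 3: positions 0,1,… shift by +8, +1, +2, then the pattern repeats.
Reversing it on sjqal: s−8=k, j−1=i, q−2=o, a−8=s, l−1=k.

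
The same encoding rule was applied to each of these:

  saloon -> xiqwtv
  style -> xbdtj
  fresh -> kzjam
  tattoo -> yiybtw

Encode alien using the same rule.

Shifts by position in saloon: pos 0: s→x (+5), pos 1: a→i (+8), pos 2: l→q (+5), pos 3: o→w (+8) — repeating every 2. The shifts repeat in a cycle of length 2: positions 0,1,… shift by +5, +8, then the pattern repeats.
Applying it to alien: a+5=f, l+8=t, i+5=n, e+8=m, n+5=s.

ftnms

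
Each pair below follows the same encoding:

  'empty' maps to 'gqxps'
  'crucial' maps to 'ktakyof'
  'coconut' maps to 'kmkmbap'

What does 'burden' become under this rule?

e(4)→g(6) and m(12)→q(16) fit y≡11x+14 (mod 26); the inverse of 11 mod 26 is 19. This is an affine cipher: with a=0,…,z=25, each position x becomes (11x+14) mod 26.
On burden: b(1)→11·1+14≡25=z; u(20)→11·20+14≡0=a; r(17)→11·17+14≡19=t; d(3)→11·3+14≡21=v; e(4)→11·4+14≡6=g; n(13)→11·13+14≡1=b (all mod 26).

zatvgb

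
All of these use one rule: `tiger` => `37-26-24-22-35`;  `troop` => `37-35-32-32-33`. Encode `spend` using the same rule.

t is letter #20 and maps to 37: an offset of 17. Letters become their 1-based position plus 17 (so a→18, b→19, …).
For spend: s=19→36, p=16→33, e=5→22, n=14→31, d=4→21.

36-33-22-31-21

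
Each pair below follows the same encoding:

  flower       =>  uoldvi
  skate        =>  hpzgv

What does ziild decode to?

Each pair mirrors across the alphabet (f↔u, l↔o, o↔l): positions sum to 25. This is the alphabet-reversal cipher (Atbash): a becomes z, b becomes y, etc.
Undoing it on ziild: z↔a, i↔r, i↔r, l↔o, d↔w.

arrow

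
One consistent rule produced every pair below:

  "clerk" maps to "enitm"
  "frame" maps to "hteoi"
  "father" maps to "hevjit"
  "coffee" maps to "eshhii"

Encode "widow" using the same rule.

The shift depends on letter class: consonant c→e is +2, but vowel e→i is +4. Vowels shift forward by 4 and consonants shift forward by 2.
On widow: w(cons)+2=y, i(vowel)+4=m, d(cons)+2=f, o(vowel)+4=s, w(cons)+2=y.

ymfsy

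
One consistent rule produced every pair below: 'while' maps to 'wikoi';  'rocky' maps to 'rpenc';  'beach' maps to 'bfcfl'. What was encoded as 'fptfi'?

force

In while: w→w is +0, h→i is +1, i→k is +2, l→o is +3 — the shift increases by 1 each position. The shift increases by 1 at each position, starting from +0: 0, 1, 2, ….
Decoding fptfi: f−0=f, p−1=o, t−2=r, f−3=c, i−4=e.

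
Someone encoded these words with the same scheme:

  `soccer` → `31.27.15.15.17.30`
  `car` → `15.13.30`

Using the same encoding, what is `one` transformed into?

27.26.17

s is letter #19 and maps to 31: an offset of 12. Each letter is replaced by its alphabet position (a=1..z=26) + 12.
On one: o=15→27, n=14→26, e=5→17.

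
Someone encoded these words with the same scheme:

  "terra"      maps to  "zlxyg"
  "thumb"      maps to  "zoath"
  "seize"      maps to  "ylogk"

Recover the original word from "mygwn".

Shifts by position in terra: pos 0: t→z (+6), pos 1: e→l (+7), pos 2: r→x (+6), pos 3: r→y (+7) — repeating every 2. A repeating key of period 2 is used — shifts +6, +7 over and over.
Reversing it on mygwn: m−6=g, y−7=r, g−6=a, w−7=p, n−6=h.

graph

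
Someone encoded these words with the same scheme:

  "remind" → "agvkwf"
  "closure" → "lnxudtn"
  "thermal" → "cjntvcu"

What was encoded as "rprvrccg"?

Shifts by position in remind: pos 0: r→a (+9), pos 1: e→g (+2), pos 2: m→v (+9), pos 3: i→k (+2) — repeating every 2. It's a Vigenère-style cipher with numeric key [9,2]: position i shifts by key[i mod 2].
Reversing it on rprvrccg: r−9=i, p−2=n, r−9=i, v−2=t, r−9=i, c−2=a, c−9=t, g−2=e.

initiate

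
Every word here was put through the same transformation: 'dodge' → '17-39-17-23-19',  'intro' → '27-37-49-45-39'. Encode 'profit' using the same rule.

d(#4)→17 and o(#15)→39: differences scale by 2, so n = 2·pos + 9. The formula is n = 2×(alphabet index, a=1) + 9.
On profit: p=16→41, r=18→45, o=15→39, f=6→21, i=9→27, t=20→49.

41-45-39-21-27-49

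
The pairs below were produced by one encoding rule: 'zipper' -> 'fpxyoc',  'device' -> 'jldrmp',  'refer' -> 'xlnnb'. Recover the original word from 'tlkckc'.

nectar

In zipper: z→f is +6, i→p is +7, p→x is +8, p→y is +9 — the shift increases by 1 each position. The shift increases by 1 at each position, starting from +6: 6, 7, 8, ….
Undoing it on tlkckc: t−6=n, l−7=e, k−8=c, c−9=t, k−10=a, c−11=r.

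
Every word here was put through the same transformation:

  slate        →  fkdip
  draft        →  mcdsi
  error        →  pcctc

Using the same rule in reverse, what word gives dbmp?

s(18)→f(5) and l(11)→k(10) fit y≡3x+3 (mod 26); the inverse of 3 mod 26 is 9. Treating letters as 0–25, the rule is x ↦ 3x + 3 (mod 26).
Reversing it on dbmp: d(3)→9·(3−3)≡0=a; b(1)→9·(1−3)≡8=i; m(12)→9·(12−3)≡3=d; p(15)→9·(15−3)≡4=e (all mod 26).

aide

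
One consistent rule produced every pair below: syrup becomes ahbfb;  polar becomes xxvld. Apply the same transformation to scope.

alyaq

In syrup: s→a is +8, y→h is +9, r→b is +10, u→f is +11 — the shift increases by 1 each position. Each letter shifts forward by (position + 8), i.e. 8, 9, 10, … — the shift grows by one for each successive letter.
For scope: s+8=a, c+9=l, o+10=y, p+11=a, e+12=q.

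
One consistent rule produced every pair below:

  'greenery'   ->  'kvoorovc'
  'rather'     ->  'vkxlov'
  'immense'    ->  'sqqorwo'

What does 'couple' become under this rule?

The shift depends on letter class: consonant g→k is +4, but vowel e→o is +10. Two shifts are in play — +10 for a/e/i/o/u, +4 for every other letter.
On couple: c(cons)+4=g, o(vowel)+10=y, u(vowel)+10=e, p(cons)+4=t, l(cons)+4=p, e(vowel)+10=o.

gyetpo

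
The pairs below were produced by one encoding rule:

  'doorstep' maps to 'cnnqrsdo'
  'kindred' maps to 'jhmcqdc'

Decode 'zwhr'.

Compare letters: d→c is +25, o→n is +25, o→n is +25 — a constant shift. Each letter is shifted forward by 25 in the alphabet (a Caesar shift of +25).
Decoding zwhr: z−25=a, w−25=x, h−25=i, r−25=s.

axis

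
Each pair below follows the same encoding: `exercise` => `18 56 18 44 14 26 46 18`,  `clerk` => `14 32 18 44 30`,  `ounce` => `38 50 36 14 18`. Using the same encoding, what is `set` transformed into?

46 18 48

e(#5)→18 and x(#24)→56: differences scale by 2, so n = 2·pos + 8. With a=1..z=26, the number is 2·pos + 8.
On set: s=19→46, e=5→18, t=20→48.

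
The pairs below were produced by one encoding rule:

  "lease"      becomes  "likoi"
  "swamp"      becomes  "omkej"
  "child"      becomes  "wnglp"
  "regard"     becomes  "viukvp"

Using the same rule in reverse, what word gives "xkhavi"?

Treating letters as 0–25, the rule is x ↦ 19x + 10 (mod 26).
Reversing it on xkhavi: x(23)→11·(23−10)≡13=n; k(10)→11·(10−10)≡0=a; h(7)→11·(7−10)≡19=t; a(0)→11·(0−10)≡20=u; v(21)→11·(21−10)≡17=r; i(8)→11·(8−10)≡4=e (all mod 26).

nature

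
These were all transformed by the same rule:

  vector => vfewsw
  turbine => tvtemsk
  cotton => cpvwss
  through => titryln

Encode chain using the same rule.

ciclr

Letter i (0-indexed) is shifted by i+0, so successive shifts are 0, 1, 2, ….
Applying it to chain: c+0=c, h+1=i, a+2=c, i+3=l, n+4=r.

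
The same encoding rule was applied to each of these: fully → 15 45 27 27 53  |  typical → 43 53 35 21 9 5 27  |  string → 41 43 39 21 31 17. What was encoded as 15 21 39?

f(#6)→15 and u(#21)→45: differences scale by 2, so n = 2·pos + 3. The formula is n = 2×(alphabet index, a=1) + 3.
Undoing it on 15 21 39: 15→(15−3)÷2=6=f, 21→(21−3)÷2=9=i, 39→(39−3)÷2=18=r.

fir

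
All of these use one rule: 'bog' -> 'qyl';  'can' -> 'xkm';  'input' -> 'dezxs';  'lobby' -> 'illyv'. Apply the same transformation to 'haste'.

odckr

The word is reversed, then every letter is shifted forward by 10.
Applying it to haste: reverse → etsah; then shift: e+10=o, t+10=d, s+10=c, a+10=k, h+10=r.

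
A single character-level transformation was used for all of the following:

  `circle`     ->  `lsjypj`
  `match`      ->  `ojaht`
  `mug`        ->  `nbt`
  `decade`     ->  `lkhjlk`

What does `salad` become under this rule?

khshz

Read the word backwards and shift each letter +7.
Applying it to salad: reverse → dalas; then shift: d+7=k, a+7=h, l+7=s, a+7=h, s+7=z.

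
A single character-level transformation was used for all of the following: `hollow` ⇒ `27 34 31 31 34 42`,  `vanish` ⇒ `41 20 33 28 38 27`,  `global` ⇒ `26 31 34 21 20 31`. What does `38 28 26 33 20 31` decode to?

signal

Letters become their 1-based position plus 19 (so a→20, b→21, …).
Undoing it on 38 28 26 33 20 31: 38→(38−19)÷1=19=s, 28→(28−19)÷1=9=i, 26→(26−19)÷1=7=g, 33→(33−19)÷1=14=n, 20→(20−19)÷1=1=a, 31→(31−19)÷1=12=l.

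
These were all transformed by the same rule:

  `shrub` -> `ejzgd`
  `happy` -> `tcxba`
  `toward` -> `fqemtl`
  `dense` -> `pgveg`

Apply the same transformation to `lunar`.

xwvmt

Shifts by position in shrub: pos 0: s→e (+12), pos 1: h→j (+2), pos 2: r→z (+8), pos 3: u→g (+12), pos 4: b→d (+2) — repeating every 3. It's a Vigenère-style cipher with numeric key [12,2,8]: position i shifts by key[i mod 3].
Applying it to lunar: l+12=x, u+2=w, n+8=v, a+12=m, r+2=t.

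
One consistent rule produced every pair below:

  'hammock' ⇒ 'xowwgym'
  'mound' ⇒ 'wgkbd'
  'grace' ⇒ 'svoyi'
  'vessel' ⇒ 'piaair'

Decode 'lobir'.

panel

h(7)→x(23) and a(0)→o(14) fit y≡5x+14 (mod 26); the inverse of 5 mod 26 is 21. Each letter's alphabet position (a=0..z=25) is mapped through 5·x+14 mod 26 — an affine cipher.
Reversing it on lobir: l(11)→21·(11−14)≡15=p; o(14)→21·(14−14)≡0=a; b(1)→21·(1−14)≡13=n; i(8)→21·(8−14)≡4=e; r(17)→21·(17−14)≡11=l (all mod 26).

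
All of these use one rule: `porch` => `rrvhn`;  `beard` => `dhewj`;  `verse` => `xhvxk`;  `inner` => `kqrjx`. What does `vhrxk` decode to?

Each letter shifts forward by (position + 2), i.e. 2, 3, 4, … — the shift grows by one for each successive letter.
Undoing it on vhrxk: v−2=t, h−3=e, r−4=n, x−5=s, k−6=e.

tense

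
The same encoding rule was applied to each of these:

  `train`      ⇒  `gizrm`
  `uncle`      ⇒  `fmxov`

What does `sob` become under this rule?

hly

Each pair mirrors across the alphabet (t↔g, r↔i, a↔z): positions sum to 25. This is the alphabet-reversal cipher (Atbash): a becomes z, b becomes y, etc.
Applying it to sob: s↔h, o↔l, b↔y.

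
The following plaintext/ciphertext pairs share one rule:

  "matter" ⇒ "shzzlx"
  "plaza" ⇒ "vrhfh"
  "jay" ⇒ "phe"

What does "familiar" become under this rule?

lhsprphx

The rule splits by letter class: vowels +7, consonants +6.
For familiar: f(cons)+6=l, a(vowel)+7=h, m(cons)+6=s, i(vowel)+7=p, l(cons)+6=r, i(vowel)+7=p, a(vowel)+7=h, r(cons)+6=x.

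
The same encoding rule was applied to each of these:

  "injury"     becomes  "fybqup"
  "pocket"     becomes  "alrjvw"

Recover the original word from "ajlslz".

The output letters match the input read backwards, each shifted +7: injury reversed is yrujni. Read the word backwards and shift each letter +7.
Reversing it on ajlslz: shift back: a−7=t, j−7=c, l−7=e, s−7=l, l−7=e, z−7=s → tceles; then reverse → select.

select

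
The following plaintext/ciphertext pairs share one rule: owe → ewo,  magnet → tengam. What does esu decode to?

use

The output letters match the input read backwards: owe reversed is ewo. The word is simply reversed.
Decoding esu: then reverse → use.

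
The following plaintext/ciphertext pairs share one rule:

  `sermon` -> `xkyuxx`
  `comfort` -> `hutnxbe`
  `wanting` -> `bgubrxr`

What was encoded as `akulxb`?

vendor

In sermon: s→x is +5, e→k is +6, r→y is +7, m→u is +8 — the shift increases by 1 each position. Each letter shifts forward by (position + 5), i.e. 5, 6, 7, … — the shift grows by one for each successive letter.
Reversing it on akulxb: a−5=v, k−6=e, u−7=n, l−8=d, x−9=o, b−10=r.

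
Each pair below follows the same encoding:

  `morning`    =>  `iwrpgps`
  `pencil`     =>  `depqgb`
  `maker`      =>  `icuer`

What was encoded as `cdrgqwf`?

m(12)→i(8) and o(14)→w(22) fit y≡7x+2 (mod 26); the inverse of 7 mod 26 is 15. This is an affine cipher: with a=0,…,z=25, each position x becomes (7x+2) mod 26.
Decoding cdrgqwf: c(2)→15·(2−2)≡0=a; d(3)→15·(3−2)≡15=p; r(17)→15·(17−2)≡17=r; g(6)→15·(6−2)≡8=i; q(16)→15·(16−2)≡2=c; w(22)→15·(22−2)≡14=o; f(5)→15·(5−2)≡19=t (all mod 26).

apricot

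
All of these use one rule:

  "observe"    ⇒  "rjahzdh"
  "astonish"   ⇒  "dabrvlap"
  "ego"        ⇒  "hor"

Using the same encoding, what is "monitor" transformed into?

The rule splits by letter class: vowels +3, consonants +8.
For monitor: m(cons)+8=u, o(vowel)+3=r, n(cons)+8=v, i(vowel)+3=l, t(cons)+8=b, o(vowel)+3=r, r(cons)+8=z.

urvlbrz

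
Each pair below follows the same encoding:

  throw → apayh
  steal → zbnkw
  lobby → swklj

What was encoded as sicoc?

In throw: t→a is +7, h→p is +8, r→a is +9, o→y is +10 — the shift increases by 1 each position. Letter i (0-indexed) is shifted by i+7, so successive shifts are 7, 8, 9, ….
Reversing it on sicoc: s−7=l, i−8=a, c−9=t, o−10=e, c−11=r.

later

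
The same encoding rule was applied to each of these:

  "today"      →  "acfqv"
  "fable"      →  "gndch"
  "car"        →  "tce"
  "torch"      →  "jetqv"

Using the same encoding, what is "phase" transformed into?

gucjr

The word is reversed, then every letter is shifted forward by 2.
On phase: reverse → esahp; then shift: e+2=g, s+2=u, a+2=c, h+2=j, p+2=r.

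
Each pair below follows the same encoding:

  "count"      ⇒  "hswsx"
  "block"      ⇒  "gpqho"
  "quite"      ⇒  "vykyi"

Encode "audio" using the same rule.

fyfns

Shifts by position in count: pos 0: c→h (+5), pos 1: o→s (+4), pos 2: u→w (+2), pos 3: n→s (+5), pos 4: t→x (+4) — repeating every 3. It's a Vigenère-style cipher with numeric key [5,4,2]: position i shifts by key[i mod 3].
Applying it to audio: a+5=f, u+4=y, d+2=f, i+5=n, o+4=s.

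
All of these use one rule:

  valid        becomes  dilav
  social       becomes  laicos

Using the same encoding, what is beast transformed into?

tsaeb

The output letters match the input read backwards: valid reversed is dilav. It's just the letters in reverse order.
On beast: reverse → tsaeb.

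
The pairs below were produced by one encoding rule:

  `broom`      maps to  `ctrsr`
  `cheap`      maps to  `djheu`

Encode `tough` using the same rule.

uqxkm

Letter i (0-indexed) is shifted by i+1, so successive shifts are 1, 2, 3, ….
On tough: t+1=u, o+2=q, u+3=x, g+4=k, h+5=m.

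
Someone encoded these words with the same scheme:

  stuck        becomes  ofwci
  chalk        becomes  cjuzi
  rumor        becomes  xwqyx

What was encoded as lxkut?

s(18)→o(14) and t(19)→f(5) fit y≡17x+20 (mod 26); the inverse of 17 mod 26 is 23. Each letter's alphabet position (a=0..z=25) is mapped through 17·x+20 mod 26 — an affine cipher.
Undoing it on lxkut: l(11)→23·(11−20)≡1=b; x(23)→23·(23−20)≡17=r; k(10)→23·(10−20)≡4=e; u(20)→23·(20−20)≡0=a; t(19)→23·(19−20)≡3=d (all mod 26).

bread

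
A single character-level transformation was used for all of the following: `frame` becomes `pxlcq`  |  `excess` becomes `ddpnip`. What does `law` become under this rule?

hlw

The output letters match the input read backwards, each shifted +11: frame reversed is emarf. The word is reversed, then every letter is shifted forward by 11.
For law: reverse → wal; then shift: w+11=h, a+11=l, l+11=w.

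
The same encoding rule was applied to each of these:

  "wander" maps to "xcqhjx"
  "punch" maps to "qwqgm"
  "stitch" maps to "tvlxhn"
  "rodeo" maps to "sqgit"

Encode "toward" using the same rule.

In wander: w→x is +1, a→c is +2, n→q is +3, d→h is +4 — the shift increases by 1 each position. Letter i (0-indexed) is shifted by i+1, so successive shifts are 1, 2, 3, ….
On toward: t+1=u, o+2=q, w+3=z, a+4=e, r+5=w, d+6=j.

uqzewj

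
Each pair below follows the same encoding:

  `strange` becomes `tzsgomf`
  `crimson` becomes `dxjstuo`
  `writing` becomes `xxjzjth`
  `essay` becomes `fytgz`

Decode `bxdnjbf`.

Shifts by position in strange: pos 0: s→t (+1), pos 1: t→z (+6), pos 2: r→s (+1), pos 3: a→g (+6) — repeating every 2. The shifts repeat in a cycle of length 2: positions 0,1,… shift by +1, +6, then the pattern repeats.
Undoing it on bxdnjbf: b−1=a, x−6=r, d−1=c, n−6=h, j−1=i, b−6=v, f−1=e.

archive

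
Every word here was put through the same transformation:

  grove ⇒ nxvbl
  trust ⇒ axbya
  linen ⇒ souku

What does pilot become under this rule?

Shifts by position in grove: pos 0: g→n (+7), pos 1: r→x (+6), pos 2: o→v (+7), pos 3: v→b (+6) — repeating every 2. A repeating key of period 2 is used — shifts +7, +6 over and over.
For pilot: p+7=w, i+6=o, l+7=s, o+6=u, t+7=a.

wosua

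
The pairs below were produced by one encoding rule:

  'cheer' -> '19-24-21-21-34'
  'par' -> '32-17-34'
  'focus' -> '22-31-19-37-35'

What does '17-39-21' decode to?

c is letter #3 and maps to 19: an offset of 16. Letters become their 1-based position plus 16 (so a→17, b→18, …).
Decoding 17-39-21: 17→(17−16)÷1=1=a, 39→(39−16)÷1=23=w, 21→(21−16)÷1=5=e.

awe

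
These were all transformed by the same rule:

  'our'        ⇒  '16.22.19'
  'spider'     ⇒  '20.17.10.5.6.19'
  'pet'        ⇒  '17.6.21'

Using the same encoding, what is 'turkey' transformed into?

21.22.19.12.6.26

o is letter #15 and maps to 16: an offset of 1. Each letter is replaced by its alphabet position (a=1..z=26) + 1.
For turkey: t=20→21, u=21→22, r=18→19, k=11→12, e=5→6, y=25→26.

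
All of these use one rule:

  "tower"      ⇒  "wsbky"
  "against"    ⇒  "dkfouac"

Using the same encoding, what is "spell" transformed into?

vtjrs

Each letter shifts forward by (position + 3), i.e. 3, 4, 5, … — the shift grows by one for each successive letter.
On spell: s+3=v, p+4=t, e+5=j, l+6=r, l+7=s.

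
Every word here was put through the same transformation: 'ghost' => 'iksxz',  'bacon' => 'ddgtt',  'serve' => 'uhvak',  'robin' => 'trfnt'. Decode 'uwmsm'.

sting

Letter i (0-indexed) is shifted by i+2, so successive shifts are 2, 3, 4, ….
Reversing it on uwmsm: u−2=s, w−3=t, m−4=i, s−5=n, m−6=g.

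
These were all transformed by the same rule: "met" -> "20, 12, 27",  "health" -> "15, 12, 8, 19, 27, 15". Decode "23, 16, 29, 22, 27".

Letters become their 1-based position plus 7 (so a→8, b→9, …).
Reversing it on 23, 16, 29, 22, 27: 23→(23−7)÷1=16=p, 16→(16−7)÷1=9=i, 29→(29−7)÷1=22=v, 22→(22−7)÷1=15=o, 27→(27−7)÷1=20=t.

pivot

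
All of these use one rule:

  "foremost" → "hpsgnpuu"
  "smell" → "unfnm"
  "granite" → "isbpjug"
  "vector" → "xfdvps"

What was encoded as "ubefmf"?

saddle

It's a Vigenère-style cipher with numeric key [2,1,1]: position i shifts by key[i mod 3].
Decoding ubefmf: u−2=s, b−1=a, e−1=d, f−2=d, m−1=l, f−1=e.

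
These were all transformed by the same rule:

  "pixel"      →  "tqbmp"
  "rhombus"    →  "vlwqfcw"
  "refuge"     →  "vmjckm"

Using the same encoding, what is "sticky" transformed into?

Two shifts are in play — +8 for a/e/i/o/u, +4 for every other letter.
For sticky: s(cons)+4=w, t(cons)+4=x, i(vowel)+8=q, c(cons)+4=g, k(cons)+4=o, y(cons)+4=c.

wxqgoc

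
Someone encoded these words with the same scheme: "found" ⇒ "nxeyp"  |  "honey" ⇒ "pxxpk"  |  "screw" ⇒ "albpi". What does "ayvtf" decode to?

The shift increases by 1 at each position, starting from +8: 8, 9, 10, ….
Reversing it on ayvtf: a−8=s, y−9=p, v−10=l, t−11=i, f−12=t.

split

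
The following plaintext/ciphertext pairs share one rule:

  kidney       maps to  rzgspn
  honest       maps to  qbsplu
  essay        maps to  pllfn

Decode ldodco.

suburb

k(10)→r(17) and i(8)→z(25) fit y≡9x+5 (mod 26); the inverse of 9 mod 26 is 3. Each letter's alphabet position (a=0..z=25) is mapped through 9·x+5 mod 26 — an affine cipher.
Undoing it on ldodco: l(11)→3·(11−5)≡18=s; d(3)→3·(3−5)≡20=u; o(14)→3·(14−5)≡1=b; d(3)→3·(3−5)≡20=u; c(2)→3·(2−5)≡17=r; o(14)→3·(14−5)≡1=b (all mod 26).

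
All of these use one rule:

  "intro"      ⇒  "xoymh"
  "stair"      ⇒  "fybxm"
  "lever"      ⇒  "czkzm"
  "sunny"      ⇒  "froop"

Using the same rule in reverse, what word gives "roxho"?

i(8)→x(23) and n(13)→o(14) fit y≡19x+1 (mod 26); the inverse of 19 mod 26 is 11. Treating letters as 0–25, the rule is x ↦ 19x + 1 (mod 26).
Undoing it on roxho: r(17)→11·(17−1)≡20=u; o(14)→11·(14−1)≡13=n; x(23)→11·(23−1)≡8=i; h(7)→11·(7−1)≡14=o; o(14)→11·(14−1)≡13=n (all mod 26).

union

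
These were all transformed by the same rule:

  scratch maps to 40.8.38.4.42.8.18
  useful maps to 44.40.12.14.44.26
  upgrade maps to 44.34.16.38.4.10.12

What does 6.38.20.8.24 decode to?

brick

s(#19)→40 and c(#3)→8: differences scale by 2, so n = 2·pos + 2. The formula is n = 2×(alphabet index, a=1) + 2.
Reversing it on 6.38.20.8.24: 6→(6−2)÷2=2=b, 38→(38−2)÷2=18=r, 20→(20−2)÷2=9=i, 8→(8−2)÷2=3=c, 24→(24−2)÷2=11=k.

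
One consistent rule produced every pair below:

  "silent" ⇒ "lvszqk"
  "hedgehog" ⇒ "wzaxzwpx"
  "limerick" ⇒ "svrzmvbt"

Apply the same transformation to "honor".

wpqpm

s(18)→l(11) and i(8)→v(21) fit y≡25x+3 (mod 26); the inverse of 25 mod 26 is 25. Each letter's alphabet position (a=0..z=25) is mapped through 25·x+3 mod 26 — an affine cipher.
For honor: h(7)→25·7+3≡22=w; o(14)→25·14+3≡15=p; n(13)→25·13+3≡16=q; o(14)→25·14+3≡15=p; r(17)→25·17+3≡12=m (all mod 26).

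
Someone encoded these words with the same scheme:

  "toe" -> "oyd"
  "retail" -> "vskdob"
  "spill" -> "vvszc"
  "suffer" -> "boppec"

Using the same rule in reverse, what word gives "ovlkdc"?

stable

The output letters match the input read backwards, each shifted +10: toe reversed is eot. Read the word backwards and shift each letter +10.
Undoing it on ovlkdc: shift back: o−10=e, v−10=l, l−10=b, k−10=a, d−10=t, c−10=s → elbats; then reverse → stable.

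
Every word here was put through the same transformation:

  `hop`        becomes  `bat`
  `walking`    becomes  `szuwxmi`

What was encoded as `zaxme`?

The output letters match the input read backwards, each shifted +12: hop reversed is poh. Two steps: reverse the string, then apply a Caesar shift of +12.
Undoing it on zaxme: shift back: z−12=n, a−12=o, x−12=l, m−12=a, e−12=s → nolas; then reverse → salon.

salon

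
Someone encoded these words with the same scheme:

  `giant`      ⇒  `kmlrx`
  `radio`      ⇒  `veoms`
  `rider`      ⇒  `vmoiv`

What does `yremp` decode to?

Shifts by position in giant: pos 0: g→k (+4), pos 1: i→m (+4), pos 2: a→l (+11), pos 3: n→r (+4), pos 4: t→x (+4) — repeating every 3. The shifts repeat in a cycle of length 3: positions 0,1,… shift by +4, +4, +11, then the pattern repeats.
Reversing it on yremp: y−4=u, r−4=n, e−11=t, m−4=i, p−4=l.

until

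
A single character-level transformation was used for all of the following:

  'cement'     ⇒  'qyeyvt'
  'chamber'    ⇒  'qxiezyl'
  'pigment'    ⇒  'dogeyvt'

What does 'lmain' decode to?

royal

Each letter's alphabet position (a=0..z=25) is mapped through 17·x+8 mod 26 — an affine cipher.
Reversing it on lmain: l(11)→23·(11−8)≡17=r; m(12)→23·(12−8)≡14=o; a(0)→23·(0−8)≡24=y; i(8)→23·(8−8)≡0=a; n(13)→23·(13−8)≡11=l (all mod 26).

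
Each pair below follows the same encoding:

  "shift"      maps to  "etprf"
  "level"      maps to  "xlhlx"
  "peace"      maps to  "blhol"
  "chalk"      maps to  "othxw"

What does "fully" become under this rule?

rbxxk

The shift depends on letter class: consonant s→e is +12, but vowel i→p is +7. The rule splits by letter class: vowels +7, consonants +12.
For fully: f(cons)+12=r, u(vowel)+7=b, l(cons)+12=x, l(cons)+12=x, y(cons)+12=k.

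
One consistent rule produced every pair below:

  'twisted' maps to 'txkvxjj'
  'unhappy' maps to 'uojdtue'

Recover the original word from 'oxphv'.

owner

In twisted: t→t is +0, w→x is +1, i→k is +2, s→v is +3 — the shift increases by 1 each position. Each letter shifts forward by its position index (0, 1, 2, …) — the shift grows by one for each successive letter.
Undoing it on oxphv: o−0=o, x−1=w, p−2=n, h−3=e, v−4=r.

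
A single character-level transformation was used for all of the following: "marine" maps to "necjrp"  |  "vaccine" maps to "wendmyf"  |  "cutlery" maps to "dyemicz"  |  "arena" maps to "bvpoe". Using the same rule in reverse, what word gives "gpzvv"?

Shifts by position in marine: pos 0: m→n (+1), pos 1: a→e (+4), pos 2: r→c (+11), pos 3: i→j (+1), pos 4: n→r (+4), pos 5: e→p (+11) — repeating every 3. It's a Vigenère-style cipher with numeric key [1,4,11]: position i shifts by key[i mod 3].
Undoing it on gpzvv: g−1=f, p−4=l, z−11=o, v−1=u, v−4=r.

flour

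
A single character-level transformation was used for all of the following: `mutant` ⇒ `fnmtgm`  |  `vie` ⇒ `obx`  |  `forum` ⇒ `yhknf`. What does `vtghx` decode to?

This is a Caesar cipher with shift 19.
Undoing it on vtghx: v−19=c, t−19=a, g−19=n, h−19=o, x−19=e.

canoe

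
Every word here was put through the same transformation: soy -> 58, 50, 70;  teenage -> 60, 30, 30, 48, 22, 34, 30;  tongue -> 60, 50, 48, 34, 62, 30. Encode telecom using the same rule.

Each letter becomes 2×(its alphabet position, a=1..z=26) + 20.
For telecom: t=20→60, e=5→30, l=12→44, e=5→30, c=3→26, o=15→50, m=13→46.

60, 30, 44, 30, 26, 50, 46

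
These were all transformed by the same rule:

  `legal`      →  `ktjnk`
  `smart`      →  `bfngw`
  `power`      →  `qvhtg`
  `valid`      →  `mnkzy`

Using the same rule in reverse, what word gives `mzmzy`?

vivid

l(11)→k(10) and e(4)→t(19) fit y≡21x+13 (mod 26); the inverse of 21 mod 26 is 5. Each letter's alphabet position (a=0..z=25) is mapped through 21·x+13 mod 26 — an affine cipher.
Reversing it on mzmzy: m(12)→5·(12−13)≡21=v; z(25)→5·(25−13)≡8=i; m(12)→5·(12−13)≡21=v; z(25)→5·(25−13)≡8=i; y(24)→5·(24−13)≡3=d (all mod 26).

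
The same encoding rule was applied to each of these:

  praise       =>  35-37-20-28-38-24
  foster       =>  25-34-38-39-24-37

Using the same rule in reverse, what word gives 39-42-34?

p is letter #16 and maps to 35: an offset of 19. Each letter is replaced by its alphabet position (a=1..z=26) + 19.
Undoing it on 39-42-34: 39→(39−19)÷1=20=t, 42→(42−19)÷1=23=w, 34→(34−19)÷1=15=o.

two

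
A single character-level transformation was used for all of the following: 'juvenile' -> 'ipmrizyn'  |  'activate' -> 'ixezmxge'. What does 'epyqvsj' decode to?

The output letters match the input read backwards, each shifted +4: juvenile reversed is elinevuj. Read the word backwards and shift each letter +4.
Decoding epyqvsj: shift back: e−4=a, p−4=l, y−4=u, q−4=m, v−4=r, s−4=o, j−4=f → alumrof; then reverse → formula.

formula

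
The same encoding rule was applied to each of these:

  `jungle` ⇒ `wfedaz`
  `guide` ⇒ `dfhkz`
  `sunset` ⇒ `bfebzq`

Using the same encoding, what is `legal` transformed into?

azdra

j(9)→w(22) and u(20)→f(5) fit y≡15x+17 (mod 26); the inverse of 15 mod 26 is 7. Treating letters as 0–25, the rule is x ↦ 15x + 17 (mod 26).
For legal: l(11)→15·11+17≡0=a; e(4)→15·4+17≡25=z; g(6)→15·6+17≡3=d; a(0)→15·0+17≡17=r; l(11)→15·11+17≡0=a (all mod 26).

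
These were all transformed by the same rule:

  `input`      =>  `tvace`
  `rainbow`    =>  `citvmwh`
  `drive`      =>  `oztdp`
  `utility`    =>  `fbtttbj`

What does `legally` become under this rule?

Shifts by position in input: pos 0: i→t (+11), pos 1: n→v (+8), pos 2: p→a (+11), pos 3: u→c (+8) — repeating every 2. A repeating key of period 2 is used — shifts +11, +8 over and over.
For legally: l+11=w, e+8=m, g+11=r, a+8=i, l+11=w, l+8=t, y+11=j.

wmriwtj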